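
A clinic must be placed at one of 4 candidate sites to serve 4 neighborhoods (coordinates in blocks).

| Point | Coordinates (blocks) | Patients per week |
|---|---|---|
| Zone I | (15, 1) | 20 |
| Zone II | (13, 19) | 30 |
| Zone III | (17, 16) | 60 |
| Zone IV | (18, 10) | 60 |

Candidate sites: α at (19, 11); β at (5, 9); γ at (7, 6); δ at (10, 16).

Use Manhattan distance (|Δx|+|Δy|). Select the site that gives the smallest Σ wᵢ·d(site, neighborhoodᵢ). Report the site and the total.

Total weighted distance at each candidate:
  α (19, 11): total = 1240
  β (5, 9): total = 2880
  γ (7, 6): total = 2930
  δ (10, 16): total = 1840
Minimum is at α with total 1240 blocks.

α, total 1240 blocks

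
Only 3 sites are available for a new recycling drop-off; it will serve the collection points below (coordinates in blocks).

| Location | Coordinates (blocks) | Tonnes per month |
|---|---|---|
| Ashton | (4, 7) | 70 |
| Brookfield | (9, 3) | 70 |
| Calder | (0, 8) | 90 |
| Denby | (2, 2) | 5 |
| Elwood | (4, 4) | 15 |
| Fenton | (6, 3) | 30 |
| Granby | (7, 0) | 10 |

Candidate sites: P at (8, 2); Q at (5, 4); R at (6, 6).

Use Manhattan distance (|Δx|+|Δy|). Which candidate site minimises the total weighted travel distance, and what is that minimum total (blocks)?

Q, total 1600 blocks

Total weighted distance at each candidate:
  P (8, 2): total = 2270
  Q (5, 4): total = 1600
  R (6, 6): total = 1610
Minimum is at Q with total 1600 blocks.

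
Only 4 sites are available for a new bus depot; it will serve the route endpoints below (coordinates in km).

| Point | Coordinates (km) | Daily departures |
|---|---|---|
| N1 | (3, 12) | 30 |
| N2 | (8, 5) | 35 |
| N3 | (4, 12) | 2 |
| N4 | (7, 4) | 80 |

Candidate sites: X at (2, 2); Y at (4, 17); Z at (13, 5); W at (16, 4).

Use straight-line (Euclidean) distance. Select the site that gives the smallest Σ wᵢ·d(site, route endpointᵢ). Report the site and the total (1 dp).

X, total 987.5 km

Total weighted distance at each candidate:
  X (2, 2): total = 987.5
  Y (4, 17): total = 1673.0
  Z (13, 5): total = 1050.6
  W (16, 4): total = 1489.0
Minimum is at X with total 987.5 km.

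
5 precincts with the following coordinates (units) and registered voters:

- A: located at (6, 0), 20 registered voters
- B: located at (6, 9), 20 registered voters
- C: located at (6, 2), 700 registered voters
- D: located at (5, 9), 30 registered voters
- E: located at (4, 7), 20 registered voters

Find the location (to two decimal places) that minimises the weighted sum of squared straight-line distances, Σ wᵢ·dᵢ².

The minimiser of Σwᵢ‖p−pᵢ‖² is the weighted centroid p* = (Σwᵢpᵢ)/(Σwᵢ).
Σwᵢ = 790.
Σwᵢxᵢ = 20·6 + 20·6 + 700·6 + 30·5 + 20·4 = 4670.
Σwᵢyᵢ = 20·0 + 20·9 + 700·2 + 30·9 + 20·7 = 1990.
x* = 4670/790 = 5.91, y* = 1990/790 = 2.52.

(5.91, 2.52)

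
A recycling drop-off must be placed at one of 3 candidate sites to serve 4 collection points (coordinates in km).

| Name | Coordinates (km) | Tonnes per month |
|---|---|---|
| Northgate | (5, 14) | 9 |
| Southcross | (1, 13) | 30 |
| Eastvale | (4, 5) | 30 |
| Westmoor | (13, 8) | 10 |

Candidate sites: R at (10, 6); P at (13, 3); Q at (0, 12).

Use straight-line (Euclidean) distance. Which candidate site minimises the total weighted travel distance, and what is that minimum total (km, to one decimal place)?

Q, total 468.8 km

Total weighted distance at each candidate:
  R (10, 6): total = 645.5
  P (13, 3): total = 917.6
  Q (0, 12): total = 468.8
Minimum is at Q with total 468.8 km.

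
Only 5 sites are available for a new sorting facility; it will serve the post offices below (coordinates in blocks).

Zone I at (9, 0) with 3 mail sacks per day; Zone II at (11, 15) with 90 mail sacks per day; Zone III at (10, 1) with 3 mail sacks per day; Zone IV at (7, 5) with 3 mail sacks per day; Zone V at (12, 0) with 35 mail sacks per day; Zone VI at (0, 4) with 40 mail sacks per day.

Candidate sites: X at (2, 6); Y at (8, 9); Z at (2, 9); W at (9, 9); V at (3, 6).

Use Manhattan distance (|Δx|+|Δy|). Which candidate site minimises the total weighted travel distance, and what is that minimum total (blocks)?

W, total 1772 blocks

Total weighted distance at each candidate:
  X (2, 6): total = 2436
  Y (8, 9): total = 1860
  Z (2, 9): total = 2418
  W (9, 9): total = 1772
  V (3, 6): total = 2342
Minimum is at W with total 1772 blocks.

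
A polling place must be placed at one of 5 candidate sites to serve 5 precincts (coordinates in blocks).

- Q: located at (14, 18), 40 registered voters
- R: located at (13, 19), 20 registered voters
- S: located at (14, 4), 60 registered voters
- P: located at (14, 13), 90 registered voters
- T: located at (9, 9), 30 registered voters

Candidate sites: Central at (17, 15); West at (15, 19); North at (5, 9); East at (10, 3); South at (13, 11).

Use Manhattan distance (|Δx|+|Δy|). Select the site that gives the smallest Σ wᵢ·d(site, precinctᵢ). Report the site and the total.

South, total 1410 blocks

Total weighted distance at each candidate:
  Central (17, 15): total = 2110
  West (15, 19): total = 2190
  North (5, 9): total = 3210
  East (10, 3): total = 2910
  South (13, 11): total = 1410
Minimum is at South with total 1410 blocks.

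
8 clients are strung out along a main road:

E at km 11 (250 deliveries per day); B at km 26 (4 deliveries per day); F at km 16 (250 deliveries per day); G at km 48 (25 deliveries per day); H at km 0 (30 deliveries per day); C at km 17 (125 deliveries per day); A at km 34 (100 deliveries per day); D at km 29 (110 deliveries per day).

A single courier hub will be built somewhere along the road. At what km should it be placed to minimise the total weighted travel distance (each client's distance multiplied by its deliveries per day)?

For a sum of weighted absolute distances on a line, the optimum is the weighted median (not the mean). Total weight W = 894; half-weight = 447.
Sort by position and accumulate weight:
  km 0 (H, w=30) → cum 30
  km 11 (E, w=250) → cum 280
  km 16 (F, w=250) → cum 530  ≥ 447 → median here
  km 17 (C, w=125) → cum 655
  km 26 (B, w=4) → cum 659
  km 29 (D, w=110) → cum 769
  km 34 (A, w=100) → cum 869
  km 48 (G, w=25) → cum 894
Optimal location: km 16.

x = 16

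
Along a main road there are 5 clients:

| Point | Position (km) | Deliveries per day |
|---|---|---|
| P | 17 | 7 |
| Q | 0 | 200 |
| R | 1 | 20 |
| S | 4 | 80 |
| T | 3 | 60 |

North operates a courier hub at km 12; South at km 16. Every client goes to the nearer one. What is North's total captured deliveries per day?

360

The indifferent point is the midpoint (12+16)/2 = 14; clients left of it (closer to North at 12) go to North, those right go to South.
  Q at 0 (w=200) → North
  R at 1 (w=20) → North
  T at 3 (w=60) → North
  S at 4 (w=80) → North
  P at 17 (w=7) → South
North captures 360; South captures 7.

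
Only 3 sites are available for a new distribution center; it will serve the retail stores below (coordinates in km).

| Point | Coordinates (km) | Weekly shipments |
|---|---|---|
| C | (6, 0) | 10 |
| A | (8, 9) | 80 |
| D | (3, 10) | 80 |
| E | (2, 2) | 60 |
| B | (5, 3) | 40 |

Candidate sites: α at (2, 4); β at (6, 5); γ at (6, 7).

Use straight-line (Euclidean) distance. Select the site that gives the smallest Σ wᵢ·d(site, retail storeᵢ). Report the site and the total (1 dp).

Total weighted distance at each candidate:
  α (2, 4): total = 1414.5
  β (6, 5): total = 1263.7
  γ (6, 7): total = 1184.8
Minimum is at γ with total 1184.8 km.

γ, total 1184.8 km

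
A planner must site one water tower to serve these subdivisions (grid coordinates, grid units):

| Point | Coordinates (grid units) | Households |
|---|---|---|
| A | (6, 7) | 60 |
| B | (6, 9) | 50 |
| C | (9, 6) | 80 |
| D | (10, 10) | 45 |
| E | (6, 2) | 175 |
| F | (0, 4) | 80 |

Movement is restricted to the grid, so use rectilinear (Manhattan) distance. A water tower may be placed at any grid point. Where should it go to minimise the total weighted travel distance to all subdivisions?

(6, 4)

Manhattan distance separates: Σwᵢ(|x−xᵢ|+|y−yᵢ|) = Σwᵢ|x−xᵢ| + Σwᵢ|y−yᵢ|, so x and y are optimised independently as 1-D weighted medians.
Total weight W = 490; half = 245.
x-coordinate, sorted with cumulative weight:
  x=0 (F, w=80) cum 80
  x=6 (A, w=60) cum 140
  x=6 (B, w=50) cum 190
  x=6 (E, w=175) cum 365  ← median
  x=9 (C, w=80) cum 445
  x=10 (D, w=45) cum 490
⇒ x* = 6
y-coordinate, sorted with cumulative weight:
  y=2 (E, w=175) cum 175
  y=4 (F, w=80) cum 255  ← median
  y=6 (C, w=80) cum 335
  y=7 (A, w=60) cum 395
  y=9 (B, w=50) cum 445
  y=10 (D, w=45) cum 490
⇒ y* = 4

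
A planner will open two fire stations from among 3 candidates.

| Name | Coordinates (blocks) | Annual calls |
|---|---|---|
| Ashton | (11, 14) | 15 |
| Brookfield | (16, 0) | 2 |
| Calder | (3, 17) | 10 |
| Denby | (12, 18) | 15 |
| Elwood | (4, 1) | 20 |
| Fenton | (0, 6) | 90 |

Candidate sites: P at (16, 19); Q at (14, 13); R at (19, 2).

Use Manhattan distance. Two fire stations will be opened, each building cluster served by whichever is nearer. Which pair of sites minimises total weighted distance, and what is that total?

{Q, R}, total 2535

Evaluate every pair (each demand assigned to the nearer of the two):
  {Q, R}: total = 2535
  {P, Q}: total = 2645
  {P, R}: total = 2775
Best pair: {Q, R} with total 2535.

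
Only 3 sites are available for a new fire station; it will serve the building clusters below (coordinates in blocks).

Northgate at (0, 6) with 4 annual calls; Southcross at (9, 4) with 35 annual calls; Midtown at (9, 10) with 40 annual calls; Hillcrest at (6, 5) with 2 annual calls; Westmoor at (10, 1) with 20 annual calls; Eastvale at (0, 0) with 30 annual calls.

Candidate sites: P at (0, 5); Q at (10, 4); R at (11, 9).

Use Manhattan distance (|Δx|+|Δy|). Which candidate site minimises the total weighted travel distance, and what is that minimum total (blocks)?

Q, total 853 blocks

Total weighted distance at each candidate:
  P (0, 5): total = 1356
  Q (10, 4): total = 853
  R (11, 9): total = 1219
Minimum is at Q with total 853 blocks.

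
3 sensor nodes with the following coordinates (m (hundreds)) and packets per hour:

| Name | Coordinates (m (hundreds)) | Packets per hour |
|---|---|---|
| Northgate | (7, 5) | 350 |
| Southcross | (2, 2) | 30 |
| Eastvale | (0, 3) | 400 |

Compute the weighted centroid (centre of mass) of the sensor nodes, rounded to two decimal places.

(3.22, 3.86)

The minimiser of Σwᵢ‖p−pᵢ‖² is the weighted centroid p* = (Σwᵢpᵢ)/(Σwᵢ).
Σwᵢ = 780.
Σwᵢxᵢ = 350·7 + 30·2 + 400·0 = 2510.
Σwᵢyᵢ = 350·5 + 30·2 + 400·3 = 3010.
x* = 2510/780 = 3.22, y* = 3010/780 = 3.86.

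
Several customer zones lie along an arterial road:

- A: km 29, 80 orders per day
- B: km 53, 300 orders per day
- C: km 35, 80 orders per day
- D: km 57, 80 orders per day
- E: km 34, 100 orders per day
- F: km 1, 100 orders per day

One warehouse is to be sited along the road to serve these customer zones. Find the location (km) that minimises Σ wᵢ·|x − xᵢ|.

For a sum of weighted absolute distances on a line, the optimum is the weighted median (not the mean). Total weight W = 740; half-weight = 370.
Sort by position and accumulate weight:
  km 1 (F, w=100) → cum 100
  km 29 (A, w=80) → cum 180
  km 34 (E, w=100) → cum 280
  km 35 (C, w=80) → cum 360
  km 53 (B, w=300) → cum 660  ≥ 370 → median here
  km 57 (D, w=80) → cum 740
Optimal location: km 53.

x = 53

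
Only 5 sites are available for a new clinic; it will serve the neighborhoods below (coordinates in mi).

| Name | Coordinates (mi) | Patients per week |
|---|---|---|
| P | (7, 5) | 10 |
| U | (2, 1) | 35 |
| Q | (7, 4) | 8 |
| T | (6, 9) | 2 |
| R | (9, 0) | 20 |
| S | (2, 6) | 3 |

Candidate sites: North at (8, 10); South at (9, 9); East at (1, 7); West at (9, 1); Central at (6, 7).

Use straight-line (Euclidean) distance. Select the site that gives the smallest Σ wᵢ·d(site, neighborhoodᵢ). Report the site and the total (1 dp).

West, total 381.5 mi

Total weighted distance at each candidate:
  North (8, 10): total = 705.3
  South (9, 9): total = 668.7
  East (1, 7): total = 557.4
  West (9, 1): total = 381.5
  Central (6, 7): total = 468.7
Minimum is at West with total 381.5 mi.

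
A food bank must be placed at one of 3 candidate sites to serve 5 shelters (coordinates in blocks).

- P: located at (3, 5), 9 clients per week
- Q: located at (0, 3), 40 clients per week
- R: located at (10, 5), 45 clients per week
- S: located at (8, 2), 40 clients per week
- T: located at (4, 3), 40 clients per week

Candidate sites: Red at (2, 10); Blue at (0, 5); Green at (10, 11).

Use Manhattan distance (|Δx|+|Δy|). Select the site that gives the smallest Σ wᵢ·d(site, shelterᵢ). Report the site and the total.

Blue, total 1237 blocks

Total weighted distance at each candidate:
  Red (2, 10): total = 1919
  Blue (0, 5): total = 1237
  Green (10, 11): total = 2107
Minimum is at Blue with total 1237 blocks.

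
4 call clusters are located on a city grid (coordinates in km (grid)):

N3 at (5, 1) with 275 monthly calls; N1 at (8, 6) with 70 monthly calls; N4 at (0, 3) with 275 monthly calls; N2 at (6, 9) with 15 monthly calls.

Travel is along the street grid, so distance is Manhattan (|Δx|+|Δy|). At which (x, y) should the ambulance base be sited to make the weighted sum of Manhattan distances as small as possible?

Manhattan distance separates: Σwᵢ(|x−xᵢ|+|y−yᵢ|) = Σwᵢ|x−xᵢ| + Σwᵢ|y−yᵢ|, so x and y are optimised independently as 1-D weighted medians.
Total weight W = 635; half = 317.5.
x-coordinate, sorted with cumulative weight:
  x=0 (N4, w=275) cum 275
  x=5 (N3, w=275) cum 550  ← median
  x=6 (N2, w=15) cum 565
  x=8 (N1, w=70) cum 635
⇒ x* = 5
y-coordinate, sorted with cumulative weight:
  y=1 (N3, w=275) cum 275
  y=3 (N4, w=275) cum 550  ← median
  y=6 (N1, w=70) cum 620
  y=9 (N2, w=15) cum 635
⇒ y* = 3

(5, 3)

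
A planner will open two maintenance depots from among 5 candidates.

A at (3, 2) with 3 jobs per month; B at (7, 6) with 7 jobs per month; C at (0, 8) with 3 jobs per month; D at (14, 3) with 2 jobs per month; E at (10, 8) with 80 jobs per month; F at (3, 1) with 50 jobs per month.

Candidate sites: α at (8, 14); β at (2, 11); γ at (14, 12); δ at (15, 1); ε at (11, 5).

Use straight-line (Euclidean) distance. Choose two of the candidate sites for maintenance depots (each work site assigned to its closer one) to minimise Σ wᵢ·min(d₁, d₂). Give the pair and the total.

Evaluate every pair (each demand assigned to the nearer of the two):
  {β, ε}: total = 772.7
  {α, ε}: total = 791.9
  {δ, ε}: total = 793.4
  {γ, ε}: total = 796.1
  {β, γ}: total = 1060.5
  {α, β}: total = 1121.0
  {γ, δ}: total = 1201.4
  {α, δ}: total = 1233.0
  {β, δ}: total = 1278.0
  {α, γ}: total = 1292.4
Best pair: {β, ε} with total 772.7.

{β, ε}, total 772.7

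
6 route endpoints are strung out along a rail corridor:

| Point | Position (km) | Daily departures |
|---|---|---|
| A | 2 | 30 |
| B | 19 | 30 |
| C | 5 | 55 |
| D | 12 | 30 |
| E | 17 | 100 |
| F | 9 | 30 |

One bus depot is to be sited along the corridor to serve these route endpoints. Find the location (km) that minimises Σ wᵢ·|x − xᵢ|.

x = 12

For a sum of weighted absolute distances on a line, the optimum is the weighted median (not the mean). Total weight W = 275; half-weight = 137.5.
Sort by position and accumulate weight:
  km 2 (A, w=30) → cum 30
  km 5 (C, w=55) → cum 85
  km 9 (F, w=30) → cum 115
  km 12 (D, w=30) → cum 145  ≥ 137.5 → median here
  km 17 (E, w=100) → cum 245
  km 19 (B, w=30) → cum 275
Optimal location: km 12.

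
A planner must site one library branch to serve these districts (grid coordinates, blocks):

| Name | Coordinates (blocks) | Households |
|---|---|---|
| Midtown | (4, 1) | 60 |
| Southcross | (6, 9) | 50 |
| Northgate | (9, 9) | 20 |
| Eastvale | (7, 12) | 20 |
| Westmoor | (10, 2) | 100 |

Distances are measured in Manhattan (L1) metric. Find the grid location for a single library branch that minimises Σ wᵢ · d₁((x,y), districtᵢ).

Manhattan distance separates: Σwᵢ(|x−xᵢ|+|y−yᵢ|) = Σwᵢ|x−xᵢ| + Σwᵢ|y−yᵢ|, so x and y are optimised independently as 1-D weighted medians.
Total weight W = 250; half = 125.
x-coordinate, sorted with cumulative weight:
  x=4 (Midtown, w=60) cum 60
  x=6 (Southcross, w=50) cum 110
  x=7 (Eastvale, w=20) cum 130  ← median
  x=9 (Northgate, w=20) cum 150
  x=10 (Westmoor, w=100) cum 250
⇒ x* = 7
y-coordinate, sorted with cumulative weight:
  y=1 (Midtown, w=60) cum 60
  y=2 (Westmoor, w=100) cum 160  ← median
  y=9 (Southcross, w=50) cum 210
  y=9 (Northgate, w=20) cum 230
  y=12 (Eastvale, w=20) cum 250
⇒ y* = 2

(7, 2)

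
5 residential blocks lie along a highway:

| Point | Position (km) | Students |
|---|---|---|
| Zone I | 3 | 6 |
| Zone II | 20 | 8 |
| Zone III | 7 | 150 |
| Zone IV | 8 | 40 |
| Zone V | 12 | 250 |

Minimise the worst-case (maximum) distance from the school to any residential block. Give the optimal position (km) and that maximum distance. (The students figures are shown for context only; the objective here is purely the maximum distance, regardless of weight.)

location 11.5, max distance 8.5

The 1-center on a line is the midpoint of the two extreme points: leftmost at 3, rightmost at 20.
Optimal location = (3 + 20)/2 = 11.5; maximum distance = (20 − 3)/2 = 8.5.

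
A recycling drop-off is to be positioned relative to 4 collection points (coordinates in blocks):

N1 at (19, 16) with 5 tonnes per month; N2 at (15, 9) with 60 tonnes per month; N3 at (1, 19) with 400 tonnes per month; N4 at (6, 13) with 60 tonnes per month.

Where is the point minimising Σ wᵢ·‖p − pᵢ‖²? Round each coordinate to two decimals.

(3.34, 17.14)

The minimiser of Σwᵢ‖p−pᵢ‖² is the weighted centroid p* = (Σwᵢpᵢ)/(Σwᵢ).
Σwᵢ = 525.
Σwᵢxᵢ = 5·19 + 60·15 + 400·1 + 60·6 = 1755.
Σwᵢyᵢ = 5·16 + 60·9 + 400·19 + 60·13 = 9000.
x* = 1755/525 = 3.34, y* = 9000/525 = 17.14.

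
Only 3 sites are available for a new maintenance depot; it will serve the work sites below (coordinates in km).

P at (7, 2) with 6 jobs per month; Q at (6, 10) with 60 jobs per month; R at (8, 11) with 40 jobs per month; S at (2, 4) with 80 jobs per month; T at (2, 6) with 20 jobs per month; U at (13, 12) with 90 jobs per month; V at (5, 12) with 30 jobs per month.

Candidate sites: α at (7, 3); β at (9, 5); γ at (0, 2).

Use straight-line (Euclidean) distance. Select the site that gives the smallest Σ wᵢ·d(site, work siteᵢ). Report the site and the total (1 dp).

Total weighted distance at each candidate:
  α (7, 3): total = 2527.4
  β (9, 5): total = 2289.4
  γ (0, 2): total = 3250.9
Minimum is at β with total 2289.4 km.

β, total 2289.4 km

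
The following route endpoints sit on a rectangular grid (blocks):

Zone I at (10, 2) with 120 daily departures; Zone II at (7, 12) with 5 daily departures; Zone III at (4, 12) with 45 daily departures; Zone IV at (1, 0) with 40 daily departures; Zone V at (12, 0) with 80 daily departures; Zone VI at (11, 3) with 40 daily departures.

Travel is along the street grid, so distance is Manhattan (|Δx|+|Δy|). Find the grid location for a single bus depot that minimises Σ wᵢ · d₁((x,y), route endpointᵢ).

(10, 2)

Manhattan distance separates: Σwᵢ(|x−xᵢ|+|y−yᵢ|) = Σwᵢ|x−xᵢ| + Σwᵢ|y−yᵢ|, so x and y are optimised independently as 1-D weighted medians.
Total weight W = 330; half = 165.
x-coordinate, sorted with cumulative weight:
  x=1 (Zone IV, w=40) cum 40
  x=4 (Zone III, w=45) cum 85
  x=7 (Zone II, w=5) cum 90
  x=10 (Zone I, w=120) cum 210  ← median
  x=11 (Zone VI, w=40) cum 250
  x=12 (Zone V, w=80) cum 330
⇒ x* = 10
y-coordinate, sorted with cumulative weight:
  y=0 (Zone IV, w=40) cum 40
  y=0 (Zone V, w=80) cum 120
  y=2 (Zone I, w=120) cum 240  ← median
  y=3 (Zone VI, w=40) cum 280
  y=12 (Zone II, w=5) cum 285
  y=12 (Zone III, w=45) cum 330
⇒ y* = 2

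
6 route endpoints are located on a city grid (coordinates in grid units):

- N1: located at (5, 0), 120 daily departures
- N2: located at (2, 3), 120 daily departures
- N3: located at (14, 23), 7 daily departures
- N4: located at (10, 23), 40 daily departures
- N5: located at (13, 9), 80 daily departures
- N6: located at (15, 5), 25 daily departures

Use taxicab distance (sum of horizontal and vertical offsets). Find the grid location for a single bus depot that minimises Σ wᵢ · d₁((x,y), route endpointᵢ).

Manhattan distance separates: Σwᵢ(|x−xᵢ|+|y−yᵢ|) = Σwᵢ|x−xᵢ| + Σwᵢ|y−yᵢ|, so x and y are optimised independently as 1-D weighted medians.
Total weight W = 392; half = 196.
x-coordinate, sorted with cumulative weight:
  x=2 (N2, w=120) cum 120
  x=5 (N1, w=120) cum 240  ← median
  x=10 (N4, w=40) cum 280
  x=13 (N5, w=80) cum 360
  x=14 (N3, w=7) cum 367
  x=15 (N6, w=25) cum 392
⇒ x* = 5
y-coordinate, sorted with cumulative weight:
  y=0 (N1, w=120) cum 120
  y=3 (N2, w=120) cum 240  ← median
  y=5 (N6, w=25) cum 265
  y=9 (N5, w=80) cum 345
  y=23 (N3, w=7) cum 352
  y=23 (N4, w=40) cum 392
⇒ y* = 3

(5, 3)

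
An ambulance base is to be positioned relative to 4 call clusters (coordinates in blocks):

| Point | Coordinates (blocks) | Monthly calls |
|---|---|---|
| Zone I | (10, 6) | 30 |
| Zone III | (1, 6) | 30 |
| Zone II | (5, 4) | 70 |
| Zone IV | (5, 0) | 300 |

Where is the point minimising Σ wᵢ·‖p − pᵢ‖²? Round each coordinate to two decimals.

(5.07, 1.49)

The minimiser of Σwᵢ‖p−pᵢ‖² is the weighted centroid p* = (Σwᵢpᵢ)/(Σwᵢ).
Σwᵢ = 430.
Σwᵢxᵢ = 30·10 + 30·1 + 70·5 + 300·5 = 2180.
Σwᵢyᵢ = 30·6 + 30·6 + 70·4 + 300·0 = 640.
x* = 2180/430 = 5.07, y* = 640/430 = 1.49.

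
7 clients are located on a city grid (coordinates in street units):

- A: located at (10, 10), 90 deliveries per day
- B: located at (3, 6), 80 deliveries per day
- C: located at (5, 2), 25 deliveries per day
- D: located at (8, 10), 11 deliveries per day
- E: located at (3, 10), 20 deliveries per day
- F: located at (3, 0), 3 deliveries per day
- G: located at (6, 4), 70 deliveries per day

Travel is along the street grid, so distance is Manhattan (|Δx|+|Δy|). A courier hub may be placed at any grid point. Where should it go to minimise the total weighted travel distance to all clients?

(6, 6)

Manhattan distance separates: Σwᵢ(|x−xᵢ|+|y−yᵢ|) = Σwᵢ|x−xᵢ| + Σwᵢ|y−yᵢ|, so x and y are optimised independently as 1-D weighted medians.
Total weight W = 299; half = 149.5.
x-coordinate, sorted with cumulative weight:
  x=3 (B, w=80) cum 80
  x=3 (E, w=20) cum 100
  x=3 (F, w=3) cum 103
  x=5 (C, w=25) cum 128
  x=6 (G, w=70) cum 198  ← median
  x=8 (D, w=11) cum 209
  x=10 (A, w=90) cum 299
⇒ x* = 6
y-coordinate, sorted with cumulative weight:
  y=0 (F, w=3) cum 3
  y=2 (C, w=25) cum 28
  y=4 (G, w=70) cum 98
  y=6 (B, w=80) cum 178  ← median
  y=10 (A, w=90) cum 268
  y=10 (D, w=11) cum 279
  y=10 (E, w=20) cum 299
⇒ y* = 6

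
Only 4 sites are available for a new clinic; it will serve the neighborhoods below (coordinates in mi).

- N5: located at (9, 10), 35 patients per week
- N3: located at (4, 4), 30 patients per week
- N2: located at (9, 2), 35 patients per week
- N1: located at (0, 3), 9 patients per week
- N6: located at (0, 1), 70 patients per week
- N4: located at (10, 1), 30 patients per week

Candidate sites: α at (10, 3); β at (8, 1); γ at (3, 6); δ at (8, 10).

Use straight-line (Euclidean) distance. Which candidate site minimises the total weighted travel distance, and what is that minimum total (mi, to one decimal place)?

Total weighted distance at each candidate:
  α (10, 3): total = 1343.3
  β (8, 1): total = 1210.7
  γ (3, 6): total = 1276.3
  δ (8, 10): total = 1748.7
Minimum is at β with total 1210.7 mi.

β, total 1210.7 mi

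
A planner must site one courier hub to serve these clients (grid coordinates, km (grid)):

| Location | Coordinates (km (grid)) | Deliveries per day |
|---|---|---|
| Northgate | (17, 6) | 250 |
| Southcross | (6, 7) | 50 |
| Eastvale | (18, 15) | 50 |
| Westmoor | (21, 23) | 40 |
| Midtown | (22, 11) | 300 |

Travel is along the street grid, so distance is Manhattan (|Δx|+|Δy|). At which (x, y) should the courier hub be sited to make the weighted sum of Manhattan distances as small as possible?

(18, 11)

Manhattan distance separates: Σwᵢ(|x−xᵢ|+|y−yᵢ|) = Σwᵢ|x−xᵢ| + Σwᵢ|y−yᵢ|, so x and y are optimised independently as 1-D weighted medians.
Total weight W = 690; half = 345.
x-coordinate, sorted with cumulative weight:
  x=6 (Southcross, w=50) cum 50
  x=17 (Northgate, w=250) cum 300
  x=18 (Eastvale, w=50) cum 350  ← median
  x=21 (Westmoor, w=40) cum 390
  x=22 (Midtown, w=300) cum 690
⇒ x* = 18
y-coordinate, sorted with cumulative weight:
  y=6 (Northgate, w=250) cum 250
  y=7 (Southcross, w=50) cum 300
  y=11 (Midtown, w=300) cum 600  ← median
  y=15 (Eastvale, w=50) cum 650
  y=23 (Westmoor, w=40) cum 690
⇒ y* = 11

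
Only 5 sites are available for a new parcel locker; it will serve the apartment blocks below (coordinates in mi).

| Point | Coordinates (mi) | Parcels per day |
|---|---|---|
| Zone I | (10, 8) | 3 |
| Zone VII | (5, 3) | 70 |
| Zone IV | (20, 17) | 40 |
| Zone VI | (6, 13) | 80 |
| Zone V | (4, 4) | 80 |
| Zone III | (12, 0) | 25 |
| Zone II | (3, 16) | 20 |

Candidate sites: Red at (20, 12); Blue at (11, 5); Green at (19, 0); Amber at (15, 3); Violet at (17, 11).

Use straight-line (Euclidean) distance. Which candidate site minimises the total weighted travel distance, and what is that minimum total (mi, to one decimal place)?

Blue, total 2772.1 mi

Total weighted distance at each candidate:
  Red (20, 12): total = 4720.6
  Blue (11, 5): total = 2772.1
  Green (19, 0): total = 5059.8
  Amber (15, 3): total = 3735.7
  Violet (17, 11): total = 3975.7
Minimum is at Blue with total 2772.1 mi.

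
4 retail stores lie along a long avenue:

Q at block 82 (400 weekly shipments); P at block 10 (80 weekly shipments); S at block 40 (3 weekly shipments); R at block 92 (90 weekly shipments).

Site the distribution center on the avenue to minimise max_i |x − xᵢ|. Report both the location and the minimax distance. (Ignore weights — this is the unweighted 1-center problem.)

location 51, max distance 41

The 1-center on a line is the midpoint of the two extreme points: leftmost at 10, rightmost at 92.
Optimal location = (10 + 92)/2 = 51; maximum distance = (92 − 10)/2 = 41.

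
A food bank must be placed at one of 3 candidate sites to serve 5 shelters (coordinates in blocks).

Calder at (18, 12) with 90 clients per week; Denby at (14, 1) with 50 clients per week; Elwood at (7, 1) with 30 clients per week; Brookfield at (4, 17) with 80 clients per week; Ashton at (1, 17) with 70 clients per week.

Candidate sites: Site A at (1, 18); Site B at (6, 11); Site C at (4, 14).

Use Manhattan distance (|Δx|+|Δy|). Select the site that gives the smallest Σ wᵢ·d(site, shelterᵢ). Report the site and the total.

Site C, total 3730 blocks

Total weighted distance at each candidate:
  Site A (1, 18): total = 4650
  Site B (6, 11): total = 3810
  Site C (4, 14): total = 3730
Minimum is at Site C with total 3730 blocks.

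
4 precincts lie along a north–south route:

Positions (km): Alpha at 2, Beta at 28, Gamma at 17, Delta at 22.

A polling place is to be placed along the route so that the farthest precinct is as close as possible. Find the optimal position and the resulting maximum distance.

location 15, max distance 13

The 1-center on a line is the midpoint of the two extreme points: leftmost at 2, rightmost at 28.
Optimal location = (2 + 28)/2 = 15; maximum distance = (28 − 2)/2 = 13.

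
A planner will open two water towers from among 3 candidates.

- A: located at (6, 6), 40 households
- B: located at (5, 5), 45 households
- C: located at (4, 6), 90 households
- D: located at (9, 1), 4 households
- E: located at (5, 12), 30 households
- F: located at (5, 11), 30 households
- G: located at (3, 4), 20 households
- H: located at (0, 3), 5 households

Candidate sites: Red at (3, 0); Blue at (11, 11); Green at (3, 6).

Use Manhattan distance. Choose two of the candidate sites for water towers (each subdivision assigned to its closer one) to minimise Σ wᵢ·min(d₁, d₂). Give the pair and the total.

Evaluate every pair (each demand assigned to the nearer of the two):
  {Blue, Green}: total = 849
  {Red, Green}: total = 893
  {Red, Blue}: total = 1833
Best pair: {Blue, Green} with total 849.

{Blue, Green}, total 849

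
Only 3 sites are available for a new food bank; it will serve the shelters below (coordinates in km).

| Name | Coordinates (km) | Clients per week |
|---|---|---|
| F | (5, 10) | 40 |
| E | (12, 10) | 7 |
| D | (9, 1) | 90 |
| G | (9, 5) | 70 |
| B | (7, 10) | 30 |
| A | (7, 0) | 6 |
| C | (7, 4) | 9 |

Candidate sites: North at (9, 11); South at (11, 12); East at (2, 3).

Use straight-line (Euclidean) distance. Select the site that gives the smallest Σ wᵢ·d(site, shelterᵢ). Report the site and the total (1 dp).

Total weighted distance at each candidate:
  North (9, 11): total = 1706.7
  South (11, 12): total = 2075.0
  East (2, 3): total = 1893.8
Minimum is at North with total 1706.7 km.

North, total 1706.7 km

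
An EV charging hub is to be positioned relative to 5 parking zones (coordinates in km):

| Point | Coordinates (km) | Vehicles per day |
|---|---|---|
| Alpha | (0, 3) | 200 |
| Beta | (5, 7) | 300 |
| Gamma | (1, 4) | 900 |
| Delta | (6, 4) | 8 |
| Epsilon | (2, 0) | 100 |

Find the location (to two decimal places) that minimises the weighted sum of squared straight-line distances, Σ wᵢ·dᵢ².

(1.76, 4.20)

The minimiser of Σwᵢ‖p−pᵢ‖² is the weighted centroid p* = (Σwᵢpᵢ)/(Σwᵢ).
Σwᵢ = 1508.
Σwᵢxᵢ = 200·0 + 300·5 + 900·1 + 8·6 + 100·2 = 2648.
Σwᵢyᵢ = 200·3 + 300·7 + 900·4 + 8·4 + 100·0 = 6332.
x* = 2648/1508 = 1.76, y* = 6332/1508 = 4.20.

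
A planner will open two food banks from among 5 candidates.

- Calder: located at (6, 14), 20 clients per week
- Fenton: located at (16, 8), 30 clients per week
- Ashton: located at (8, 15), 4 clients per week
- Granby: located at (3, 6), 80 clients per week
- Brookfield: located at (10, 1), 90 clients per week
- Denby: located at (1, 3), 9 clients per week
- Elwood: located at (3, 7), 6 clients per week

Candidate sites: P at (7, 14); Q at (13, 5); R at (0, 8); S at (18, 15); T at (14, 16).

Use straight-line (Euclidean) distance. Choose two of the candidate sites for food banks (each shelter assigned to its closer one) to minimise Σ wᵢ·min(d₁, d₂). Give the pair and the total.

Evaluate every pair (each demand assigned to the nearer of the two):
  {Q, R}: total = 1142.8
  {P, Q}: total = 1476.3
  {Q, T}: total = 1741.2
  {P, R}: total = 1802.1
  {Q, S}: total = 1820.0
  {R, S}: total = 1880.0
  {R, T}: total = 1888.5
  {P, S}: total = 2321.5
  {P, T}: total = 2350.5
  {S, T}: total = 3244.9
Best pair: {Q, R} with total 1142.8.

{Q, R}, total 1142.8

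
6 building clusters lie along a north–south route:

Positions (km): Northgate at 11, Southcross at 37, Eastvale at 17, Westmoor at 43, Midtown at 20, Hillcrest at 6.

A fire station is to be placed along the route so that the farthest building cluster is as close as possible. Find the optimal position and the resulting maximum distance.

location 24.5, max distance 18.5

The 1-center on a line is the midpoint of the two extreme points: leftmost at 6, rightmost at 43.
Optimal location = (6 + 43)/2 = 24.5; maximum distance = (43 − 6)/2 = 18.5.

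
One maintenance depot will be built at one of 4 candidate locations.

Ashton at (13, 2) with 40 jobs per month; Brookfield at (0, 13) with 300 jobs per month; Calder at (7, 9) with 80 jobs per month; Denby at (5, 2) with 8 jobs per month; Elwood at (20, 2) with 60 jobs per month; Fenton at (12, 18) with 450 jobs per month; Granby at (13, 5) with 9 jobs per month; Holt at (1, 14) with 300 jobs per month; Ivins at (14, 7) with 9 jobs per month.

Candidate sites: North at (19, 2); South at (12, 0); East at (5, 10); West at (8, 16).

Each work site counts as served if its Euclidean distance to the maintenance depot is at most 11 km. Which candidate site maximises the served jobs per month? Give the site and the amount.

East, covering 1156

Coverage radius r = 11 km; a point is covered iff (Δx)²+(Δy)² ≤ 11² = 121.
  North (19, 2): covers {Ashton, Elwood, Granby, Ivins} → 118
  South (12, 0): covers {Ashton, Calder, Denby, Elwood, Granby, Ivins} → 206
  East (5, 10): covers {Brookfield, Calder, Denby, Fenton, Granby, Holt, Ivins} → 1156
  West (8, 16): covers {Brookfield, Calder, Fenton, Holt, Ivins} → 1139
Maximum coverage at East: 1156 jobs per month.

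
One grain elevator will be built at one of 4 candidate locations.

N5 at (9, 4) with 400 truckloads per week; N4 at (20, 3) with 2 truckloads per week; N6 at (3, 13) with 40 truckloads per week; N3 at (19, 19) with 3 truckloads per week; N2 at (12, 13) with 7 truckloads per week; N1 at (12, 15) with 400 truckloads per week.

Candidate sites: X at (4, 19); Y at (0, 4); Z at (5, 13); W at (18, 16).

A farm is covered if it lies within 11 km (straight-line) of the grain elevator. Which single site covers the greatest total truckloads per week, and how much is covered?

Coverage radius r = 11 km; a point is covered iff (Δx)²+(Δy)² ≤ 11² = 121.
  X (4, 19): covers {N6, N2, N1} → 447
  Y (0, 4): covers {N5, N6} → 440
  Z (5, 13): covers {N5, N6, N2, N1} → 847
  W (18, 16): covers {N3, N2, N1} → 410
Maximum coverage at Z: 847 truckloads per week.

Z, covering 847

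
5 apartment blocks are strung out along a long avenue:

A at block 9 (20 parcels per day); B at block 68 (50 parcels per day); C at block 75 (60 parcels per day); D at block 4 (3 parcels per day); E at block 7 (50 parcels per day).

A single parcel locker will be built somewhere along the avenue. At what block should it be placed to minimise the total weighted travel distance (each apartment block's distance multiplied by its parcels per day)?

x = 68

For a sum of weighted absolute distances on a line, the optimum is the weighted median (not the mean). Total weight W = 183; half-weight = 91.5.
Sort by position and accumulate weight:
  block 4 (D, w=3) → cum 3
  block 7 (E, w=50) → cum 53
  block 9 (A, w=20) → cum 73
  block 68 (B, w=50) → cum 123  ≥ 91.5 → median here
  block 75 (C, w=60) → cum 183
Optimal location: block 68.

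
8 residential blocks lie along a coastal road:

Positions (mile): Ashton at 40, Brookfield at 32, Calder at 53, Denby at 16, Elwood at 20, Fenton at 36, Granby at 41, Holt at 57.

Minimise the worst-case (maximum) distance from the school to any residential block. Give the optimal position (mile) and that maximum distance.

location 36.5, max distance 20.5

The 1-center on a line is the midpoint of the two extreme points: leftmost at 16, rightmost at 57.
Optimal location = (16 + 57)/2 = 36.5; maximum distance = (57 − 16)/2 = 20.5.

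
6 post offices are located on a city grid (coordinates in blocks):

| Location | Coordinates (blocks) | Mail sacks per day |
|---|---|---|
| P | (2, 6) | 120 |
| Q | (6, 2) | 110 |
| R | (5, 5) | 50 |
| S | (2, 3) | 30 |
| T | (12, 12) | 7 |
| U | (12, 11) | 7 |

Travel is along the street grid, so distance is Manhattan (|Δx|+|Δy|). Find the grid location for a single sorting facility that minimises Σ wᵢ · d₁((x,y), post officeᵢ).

(5, 5)

Manhattan distance separates: Σwᵢ(|x−xᵢ|+|y−yᵢ|) = Σwᵢ|x−xᵢ| + Σwᵢ|y−yᵢ|, so x and y are optimised independently as 1-D weighted medians.
Total weight W = 324; half = 162.
x-coordinate, sorted with cumulative weight:
  x=2 (P, w=120) cum 120
  x=2 (S, w=30) cum 150
  x=5 (R, w=50) cum 200  ← median
  x=6 (Q, w=110) cum 310
  x=12 (T, w=7) cum 317
  x=12 (U, w=7) cum 324
⇒ x* = 5
y-coordinate, sorted with cumulative weight:
  y=2 (Q, w=110) cum 110
  y=3 (S, w=30) cum 140
  y=5 (R, w=50) cum 190  ← median
  y=6 (P, w=120) cum 310
  y=11 (U, w=7) cum 317
  y=12 (T, w=7) cum 324
⇒ y* = 5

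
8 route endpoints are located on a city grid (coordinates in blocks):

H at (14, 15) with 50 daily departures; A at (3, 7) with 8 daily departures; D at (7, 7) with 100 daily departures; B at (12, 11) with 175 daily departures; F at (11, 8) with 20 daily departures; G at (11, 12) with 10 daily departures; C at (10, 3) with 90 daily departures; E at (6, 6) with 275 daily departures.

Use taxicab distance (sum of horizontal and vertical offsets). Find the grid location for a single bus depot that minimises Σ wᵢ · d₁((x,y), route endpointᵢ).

(7, 6)

Manhattan distance separates: Σwᵢ(|x−xᵢ|+|y−yᵢ|) = Σwᵢ|x−xᵢ| + Σwᵢ|y−yᵢ|, so x and y are optimised independently as 1-D weighted medians.
Total weight W = 728; half = 364.
x-coordinate, sorted with cumulative weight:
  x=3 (A, w=8) cum 8
  x=6 (E, w=275) cum 283
  x=7 (D, w=100) cum 383  ← median
  x=10 (C, w=90) cum 473
  x=11 (F, w=20) cum 493
  x=11 (G, w=10) cum 503
  x=12 (B, w=175) cum 678
  x=14 (H, w=50) cum 728
⇒ x* = 7
y-coordinate, sorted with cumulative weight:
  y=3 (C, w=90) cum 90
  y=6 (E, w=275) cum 365  ← median
  y=7 (A, w=8) cum 373
  y=7 (D, w=100) cum 473
  y=8 (F, w=20) cum 493
  y=11 (B, w=175) cum 668
  y=12 (G, w=10) cum 678
  y=15 (H, w=50) cum 728
⇒ y* = 6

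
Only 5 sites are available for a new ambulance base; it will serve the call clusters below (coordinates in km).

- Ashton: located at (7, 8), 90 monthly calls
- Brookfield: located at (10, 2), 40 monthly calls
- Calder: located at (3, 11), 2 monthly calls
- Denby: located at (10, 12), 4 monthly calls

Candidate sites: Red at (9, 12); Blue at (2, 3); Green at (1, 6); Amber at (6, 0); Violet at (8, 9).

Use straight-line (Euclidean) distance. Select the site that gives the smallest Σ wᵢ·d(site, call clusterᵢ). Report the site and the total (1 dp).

Total weighted distance at each candidate:
  Red (9, 12): total = 820.7
  Blue (2, 3): total = 1023.2
  Green (1, 6): total = 1017.2
  Amber (6, 0): total = 977.9
  Violet (8, 9): total = 443.7
Minimum is at Violet with total 443.7 km.

Violet, total 443.7 km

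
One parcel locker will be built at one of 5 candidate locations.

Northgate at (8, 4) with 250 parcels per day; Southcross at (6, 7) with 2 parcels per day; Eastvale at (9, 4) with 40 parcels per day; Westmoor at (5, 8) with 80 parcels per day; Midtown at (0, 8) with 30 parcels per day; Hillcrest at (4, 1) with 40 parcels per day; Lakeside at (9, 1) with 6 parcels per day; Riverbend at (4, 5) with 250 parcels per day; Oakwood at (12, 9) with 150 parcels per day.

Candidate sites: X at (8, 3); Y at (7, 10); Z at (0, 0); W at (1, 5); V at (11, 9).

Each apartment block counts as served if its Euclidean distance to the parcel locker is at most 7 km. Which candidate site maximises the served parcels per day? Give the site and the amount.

Y, covering 772

Coverage radius r = 7 km; a point is covered iff (Δx)²+(Δy)² ≤ 7² = 49.
  X (8, 3): covers {Northgate, Southcross, Eastvale, Westmoor, Hillcrest, Lakeside, Riverbend} → 668
  Y (7, 10): covers {Northgate, Southcross, Eastvale, Westmoor, Riverbend, Oakwood} → 772
  Z (0, 0): covers {Hillcrest, Riverbend} → 290
  W (1, 5): covers {Southcross, Westmoor, Midtown, Hillcrest, Riverbend} → 402
  V (11, 9): covers {Northgate, Southcross, Eastvale, Westmoor, Oakwood} → 522
Maximum coverage at Y: 772 parcels per day.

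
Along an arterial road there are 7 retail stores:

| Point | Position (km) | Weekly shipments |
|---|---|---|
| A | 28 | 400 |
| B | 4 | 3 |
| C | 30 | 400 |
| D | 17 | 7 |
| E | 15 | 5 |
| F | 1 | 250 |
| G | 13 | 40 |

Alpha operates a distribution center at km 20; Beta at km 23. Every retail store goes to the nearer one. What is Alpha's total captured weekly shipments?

The indifferent point is the midpoint (20+23)/2 = 21.5; retail stores left of it (closer to Alpha at 20) go to Alpha, those right go to Beta.
  F at 1 (w=250) → Alpha
  B at 4 (w=3) → Alpha
  G at 13 (w=40) → Alpha
  E at 15 (w=5) → Alpha
  D at 17 (w=7) → Alpha
  A at 28 (w=400) → Beta
  C at 30 (w=400) → Beta
Alpha captures 305; Beta captures 800.

305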